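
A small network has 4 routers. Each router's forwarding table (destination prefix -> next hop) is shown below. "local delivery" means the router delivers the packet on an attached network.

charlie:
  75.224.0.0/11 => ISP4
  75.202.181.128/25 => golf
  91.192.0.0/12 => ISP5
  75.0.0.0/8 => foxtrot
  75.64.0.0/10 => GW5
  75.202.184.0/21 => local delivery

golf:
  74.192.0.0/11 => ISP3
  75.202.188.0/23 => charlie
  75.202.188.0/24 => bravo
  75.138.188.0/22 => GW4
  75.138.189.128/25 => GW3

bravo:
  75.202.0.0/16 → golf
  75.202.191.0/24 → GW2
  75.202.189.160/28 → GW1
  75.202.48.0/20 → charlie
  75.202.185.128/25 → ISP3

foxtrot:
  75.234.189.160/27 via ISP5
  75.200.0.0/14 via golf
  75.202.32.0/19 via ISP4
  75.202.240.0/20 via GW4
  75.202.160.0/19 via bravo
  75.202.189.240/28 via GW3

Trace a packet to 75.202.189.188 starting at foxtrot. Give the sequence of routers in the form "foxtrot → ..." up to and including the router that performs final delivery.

At foxtrot: longest match for 75.202.189.188 is 75.202.160.0/19 -> bravo
At bravo: longest match for 75.202.189.188 is 75.202.0.0/16 -> golf
At golf: longest match for 75.202.189.188 is 75.202.188.0/23 -> charlie
At charlie: longest match for 75.202.189.188 is 75.202.184.0/21 -> local delivery

foxtrot → bravo → golf → charlie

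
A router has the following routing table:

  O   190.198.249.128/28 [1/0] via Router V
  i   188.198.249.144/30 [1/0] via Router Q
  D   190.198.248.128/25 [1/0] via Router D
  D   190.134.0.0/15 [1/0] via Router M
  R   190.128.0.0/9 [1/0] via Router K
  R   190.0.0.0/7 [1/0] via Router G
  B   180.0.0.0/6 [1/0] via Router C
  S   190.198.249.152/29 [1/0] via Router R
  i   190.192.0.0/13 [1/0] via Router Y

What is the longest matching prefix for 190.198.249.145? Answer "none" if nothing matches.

Entries matching 190.198.249.145:
  190.0.0.0/7 (190.0.0.0 - 191.255.255.255)
  190.128.0.0/9 (190.128.0.0 - 190.255.255.255)
  190.192.0.0/13 (190.192.0.0 - 190.199.255.255)
Most specific is 190.192.0.0/13.

190.192.0.0/13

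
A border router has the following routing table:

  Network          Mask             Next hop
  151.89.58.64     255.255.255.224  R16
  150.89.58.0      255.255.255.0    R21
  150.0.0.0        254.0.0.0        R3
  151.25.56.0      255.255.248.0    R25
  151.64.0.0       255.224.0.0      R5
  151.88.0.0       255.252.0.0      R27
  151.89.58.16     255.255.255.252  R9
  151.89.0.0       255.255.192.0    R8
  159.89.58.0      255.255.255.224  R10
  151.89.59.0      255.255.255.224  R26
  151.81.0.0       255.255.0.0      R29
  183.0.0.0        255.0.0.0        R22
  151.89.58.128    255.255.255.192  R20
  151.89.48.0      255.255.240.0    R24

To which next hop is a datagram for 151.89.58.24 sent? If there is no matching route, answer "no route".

R24

Routes whose prefix contains 151.89.58.24:
  150.0.0.0/7 (150.0.0.0 - 151.255.255.255) -> R3
  151.64.0.0/11 (151.64.0.0 - 151.95.255.255) -> R5
  151.88.0.0/14 (151.88.0.0 - 151.91.255.255) -> R27
  151.89.0.0/18 (151.89.0.0 - 151.89.63.255) -> R8
  151.89.48.0/20 (151.89.48.0 - 151.89.63.255) -> R24
More-specific entries that do NOT match:
  151.89.58.16/30 (151.89.58.16 - 151.89.58.19) does not contain 151.89.58.24
  151.89.58.64/27 (151.89.58.64 - 151.89.58.95) does not contain 151.89.58.24
  159.89.58.0/27 (159.89.58.0 - 159.89.58.31) does not contain 151.89.58.24
  151.89.59.0/27 (151.89.59.0 - 151.89.59.31) does not contain 151.89.58.24
  151.89.58.128/26 (151.89.58.128 - 151.89.58.191) does not contain 151.89.58.24
  150.89.58.0/24 (150.89.58.0 - 150.89.58.255) does not contain 151.89.58.24
  151.25.56.0/21 (151.25.56.0 - 151.25.63.255) does not contain 151.89.58.24
Longest matching prefix is /20 -> next hop R24.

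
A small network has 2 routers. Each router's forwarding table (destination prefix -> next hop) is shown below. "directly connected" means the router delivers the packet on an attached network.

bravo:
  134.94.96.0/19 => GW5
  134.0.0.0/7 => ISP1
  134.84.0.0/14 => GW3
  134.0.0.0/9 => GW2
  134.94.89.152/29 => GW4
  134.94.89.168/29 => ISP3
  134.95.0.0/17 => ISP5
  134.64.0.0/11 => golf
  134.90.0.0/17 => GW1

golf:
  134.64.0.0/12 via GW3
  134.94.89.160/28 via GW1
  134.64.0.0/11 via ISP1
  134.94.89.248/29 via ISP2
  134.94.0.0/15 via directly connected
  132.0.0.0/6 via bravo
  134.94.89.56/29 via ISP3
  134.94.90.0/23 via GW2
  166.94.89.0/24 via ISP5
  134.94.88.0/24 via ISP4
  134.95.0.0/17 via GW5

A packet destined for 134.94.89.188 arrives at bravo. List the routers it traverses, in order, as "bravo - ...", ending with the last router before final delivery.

At bravo: longest match for 134.94.89.188 is 134.64.0.0/11 -> golf
At golf: longest match for 134.94.89.188 is 134.94.0.0/15 -> directly connected

bravo - golf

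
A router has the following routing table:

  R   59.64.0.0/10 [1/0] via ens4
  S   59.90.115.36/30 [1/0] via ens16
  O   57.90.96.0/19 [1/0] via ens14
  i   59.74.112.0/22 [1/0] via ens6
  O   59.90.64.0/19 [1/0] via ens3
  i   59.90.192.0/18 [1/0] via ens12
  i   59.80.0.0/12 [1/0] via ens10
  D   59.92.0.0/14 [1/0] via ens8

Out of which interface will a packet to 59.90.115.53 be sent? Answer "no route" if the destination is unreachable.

ens10

Routes whose prefix contains 59.90.115.53:
  59.64.0.0/10 (59.64.0.0 - 59.127.255.255) -> ens4
  59.80.0.0/12 (59.80.0.0 - 59.95.255.255) -> ens10
More-specific entries that do NOT match:
  59.90.115.36/30 (59.90.115.36 - 59.90.115.39) does not contain 59.90.115.53
  59.74.112.0/22 (59.74.112.0 - 59.74.115.255) does not contain 59.90.115.53
  57.90.96.0/19 (57.90.96.0 - 57.90.127.255) does not contain 59.90.115.53
  59.90.64.0/19 (59.90.64.0 - 59.90.95.255) does not contain 59.90.115.53
  59.90.192.0/18 (59.90.192.0 - 59.90.255.255) does not contain 59.90.115.53
  59.92.0.0/14 (59.92.0.0 - 59.95.255.255) does not contain 59.90.115.53
Longest matching prefix is /12 -> interface ens10.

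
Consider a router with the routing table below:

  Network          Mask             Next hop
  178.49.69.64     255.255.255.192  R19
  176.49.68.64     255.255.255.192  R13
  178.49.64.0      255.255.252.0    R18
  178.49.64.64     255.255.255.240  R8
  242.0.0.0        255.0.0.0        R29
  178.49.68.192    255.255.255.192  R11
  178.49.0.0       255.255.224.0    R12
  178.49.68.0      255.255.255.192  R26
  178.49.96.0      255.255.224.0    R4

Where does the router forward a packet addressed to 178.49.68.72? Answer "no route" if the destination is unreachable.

No entry's prefix contains 178.49.68.72; there is no default route.

no route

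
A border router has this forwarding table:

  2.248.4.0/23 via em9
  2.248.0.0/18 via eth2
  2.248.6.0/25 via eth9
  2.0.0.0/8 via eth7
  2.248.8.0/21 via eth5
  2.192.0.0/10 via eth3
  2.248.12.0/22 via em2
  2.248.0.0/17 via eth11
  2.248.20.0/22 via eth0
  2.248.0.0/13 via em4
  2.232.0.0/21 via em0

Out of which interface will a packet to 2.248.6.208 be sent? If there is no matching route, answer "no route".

eth2

Routes whose prefix contains 2.248.6.208:
  2.0.0.0/8 (2.0.0.0 - 2.255.255.255) -> eth7
  2.192.0.0/10 (2.192.0.0 - 2.255.255.255) -> eth3
  2.248.0.0/13 (2.248.0.0 - 2.255.255.255) -> em4
  2.248.0.0/17 (2.248.0.0 - 2.248.127.255) -> eth11
  2.248.0.0/18 (2.248.0.0 - 2.248.63.255) -> eth2
More-specific entries that do NOT match:
  2.248.6.0/25 (2.248.6.0 - 2.248.6.127) does not contain 2.248.6.208
  2.248.4.0/23 (2.248.4.0 - 2.248.5.255) does not contain 2.248.6.208
  2.248.12.0/22 (2.248.12.0 - 2.248.15.255) does not contain 2.248.6.208
  2.248.20.0/22 (2.248.20.0 - 2.248.23.255) does not contain 2.248.6.208
  2.248.8.0/21 (2.248.8.0 - 2.248.15.255) does not contain 2.248.6.208
  2.232.0.0/21 (2.232.0.0 - 2.232.7.255) does not contain 2.248.6.208
Longest matching prefix is /18 -> interface eth2.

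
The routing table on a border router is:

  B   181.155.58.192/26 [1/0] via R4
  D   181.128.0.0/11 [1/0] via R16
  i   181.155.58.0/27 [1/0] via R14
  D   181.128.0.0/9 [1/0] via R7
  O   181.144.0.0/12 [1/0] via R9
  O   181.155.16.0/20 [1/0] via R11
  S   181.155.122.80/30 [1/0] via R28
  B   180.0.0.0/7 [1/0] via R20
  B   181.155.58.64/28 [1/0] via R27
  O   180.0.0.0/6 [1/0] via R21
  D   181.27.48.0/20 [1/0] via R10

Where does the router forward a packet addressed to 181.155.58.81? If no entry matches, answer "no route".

Routes whose prefix contains 181.155.58.81:
  180.0.0.0/6 (180.0.0.0 - 183.255.255.255) -> R21
  180.0.0.0/7 (180.0.0.0 - 181.255.255.255) -> R20
  181.128.0.0/9 (181.128.0.0 - 181.255.255.255) -> R7
  181.128.0.0/11 (181.128.0.0 - 181.159.255.255) -> R16
  181.144.0.0/12 (181.144.0.0 - 181.159.255.255) -> R9
More-specific entries that do NOT match:
  181.155.122.80/30 (181.155.122.80 - 181.155.122.83) does not contain 181.155.58.81
  181.155.58.64/28 (181.155.58.64 - 181.155.58.79) does not contain 181.155.58.81
  181.155.58.0/27 (181.155.58.0 - 181.155.58.31) does not contain 181.155.58.81
  181.155.58.192/26 (181.155.58.192 - 181.155.58.255) does not contain 181.155.58.81
  181.155.16.0/20 (181.155.16.0 - 181.155.31.255) does not contain 181.155.58.81
  181.27.48.0/20 (181.27.48.0 - 181.27.63.255) does not contain 181.155.58.81
Longest matching prefix is /12 -> next hop R9.

R9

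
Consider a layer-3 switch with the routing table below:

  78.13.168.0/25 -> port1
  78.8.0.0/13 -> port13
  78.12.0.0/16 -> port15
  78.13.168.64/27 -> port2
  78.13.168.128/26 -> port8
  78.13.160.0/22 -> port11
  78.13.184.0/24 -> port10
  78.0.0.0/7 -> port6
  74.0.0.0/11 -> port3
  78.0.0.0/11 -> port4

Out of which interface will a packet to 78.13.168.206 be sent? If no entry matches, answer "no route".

Routes whose prefix contains 78.13.168.206:
  78.0.0.0/7 (78.0.0.0 - 79.255.255.255) -> port6
  78.0.0.0/11 (78.0.0.0 - 78.31.255.255) -> port4
  78.8.0.0/13 (78.8.0.0 - 78.15.255.255) -> port13
More-specific entries that do NOT match:
  78.13.168.64/27 (78.13.168.64 - 78.13.168.95) does not contain 78.13.168.206
  78.13.168.128/26 (78.13.168.128 - 78.13.168.191) does not contain 78.13.168.206
  78.13.168.0/25 (78.13.168.0 - 78.13.168.127) does not contain 78.13.168.206
  78.13.184.0/24 (78.13.184.0 - 78.13.184.255) does not contain 78.13.168.206
  78.13.160.0/22 (78.13.160.0 - 78.13.163.255) does not contain 78.13.168.206
  78.12.0.0/16 (78.12.0.0 - 78.12.255.255) does not contain 78.13.168.206
Longest matching prefix is /13 -> interface port13.

port13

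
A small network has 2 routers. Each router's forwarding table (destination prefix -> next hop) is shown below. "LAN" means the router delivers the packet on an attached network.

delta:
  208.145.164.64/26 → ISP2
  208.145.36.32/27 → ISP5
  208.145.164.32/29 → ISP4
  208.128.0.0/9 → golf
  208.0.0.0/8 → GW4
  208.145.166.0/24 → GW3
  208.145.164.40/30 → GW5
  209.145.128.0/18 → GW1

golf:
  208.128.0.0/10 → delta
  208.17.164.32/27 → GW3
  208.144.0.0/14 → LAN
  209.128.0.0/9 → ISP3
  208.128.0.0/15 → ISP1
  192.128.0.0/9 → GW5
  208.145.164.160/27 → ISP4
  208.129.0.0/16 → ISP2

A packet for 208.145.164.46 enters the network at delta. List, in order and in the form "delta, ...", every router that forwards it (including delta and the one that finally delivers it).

delta, golf

At delta: longest match for 208.145.164.46 is 208.128.0.0/9 -> golf
At golf: longest match for 208.145.164.46 is 208.144.0.0/14 -> LAN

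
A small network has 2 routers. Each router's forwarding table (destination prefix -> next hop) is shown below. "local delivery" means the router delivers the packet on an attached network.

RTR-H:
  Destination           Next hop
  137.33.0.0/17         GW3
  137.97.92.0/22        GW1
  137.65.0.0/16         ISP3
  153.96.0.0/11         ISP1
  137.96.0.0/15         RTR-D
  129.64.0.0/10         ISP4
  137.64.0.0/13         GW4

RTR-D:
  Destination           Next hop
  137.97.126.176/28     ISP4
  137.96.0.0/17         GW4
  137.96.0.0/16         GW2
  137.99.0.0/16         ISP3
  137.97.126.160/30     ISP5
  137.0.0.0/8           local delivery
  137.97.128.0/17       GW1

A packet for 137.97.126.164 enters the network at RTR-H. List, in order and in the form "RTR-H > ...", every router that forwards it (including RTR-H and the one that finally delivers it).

RTR-H > RTR-D

At RTR-H: longest match for 137.97.126.164 is 137.96.0.0/15 -> RTR-D
At RTR-D: longest match for 137.97.126.164 is 137.0.0.0/8 -> local delivery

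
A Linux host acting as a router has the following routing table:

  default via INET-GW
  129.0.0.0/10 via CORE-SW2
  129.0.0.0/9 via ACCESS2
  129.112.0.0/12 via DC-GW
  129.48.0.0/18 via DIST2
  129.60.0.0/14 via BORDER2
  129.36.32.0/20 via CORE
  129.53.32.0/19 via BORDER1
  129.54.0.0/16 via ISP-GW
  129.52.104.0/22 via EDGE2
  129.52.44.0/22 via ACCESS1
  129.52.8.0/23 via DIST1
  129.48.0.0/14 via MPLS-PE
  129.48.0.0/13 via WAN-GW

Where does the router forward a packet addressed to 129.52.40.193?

WAN-GW

Routes whose prefix contains 129.52.40.193:
  0.0.0.0/0 (default, matches everything) -> INET-GW
  129.0.0.0/9 (129.0.0.0 - 129.127.255.255) -> ACCESS2
  129.0.0.0/10 (129.0.0.0 - 129.63.255.255) -> CORE-SW2
  129.48.0.0/13 (129.48.0.0 - 129.55.255.255) -> WAN-GW
More-specific entries that do NOT match:
  129.52.8.0/23 (129.52.8.0 - 129.52.9.255) does not contain 129.52.40.193
  129.52.104.0/22 (129.52.104.0 - 129.52.107.255) does not contain 129.52.40.193
  129.52.44.0/22 (129.52.44.0 - 129.52.47.255) does not contain 129.52.40.193
  129.36.32.0/20 (129.36.32.0 - 129.36.47.255) does not contain 129.52.40.193
  129.53.32.0/19 (129.53.32.0 - 129.53.63.255) does not contain 129.52.40.193
  129.48.0.0/18 (129.48.0.0 - 129.48.63.255) does not contain 129.52.40.193
  129.54.0.0/16 (129.54.0.0 - 129.54.255.255) does not contain 129.52.40.193
  129.60.0.0/14 (129.60.0.0 - 129.63.255.255) does not contain 129.52.40.193
  129.48.0.0/14 (129.48.0.0 - 129.51.255.255) does not contain 129.52.40.193
Longest matching prefix is /13 -> next hop WAN-GW.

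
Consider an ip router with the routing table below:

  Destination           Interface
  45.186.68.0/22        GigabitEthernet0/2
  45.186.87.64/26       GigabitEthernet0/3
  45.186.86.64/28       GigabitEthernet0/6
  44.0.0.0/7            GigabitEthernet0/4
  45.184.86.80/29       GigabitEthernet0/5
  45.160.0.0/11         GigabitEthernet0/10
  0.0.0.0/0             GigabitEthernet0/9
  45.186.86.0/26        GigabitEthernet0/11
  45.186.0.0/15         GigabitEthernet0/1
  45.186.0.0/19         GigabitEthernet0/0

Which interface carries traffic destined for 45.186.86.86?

GigabitEthernet0/1

Routes whose prefix contains 45.186.86.86:
  0.0.0.0/0 (default, matches everything) -> GigabitEthernet0/9
  44.0.0.0/7 (44.0.0.0 - 45.255.255.255) -> GigabitEthernet0/4
  45.160.0.0/11 (45.160.0.0 - 45.191.255.255) -> GigabitEthernet0/10
  45.186.0.0/15 (45.186.0.0 - 45.187.255.255) -> GigabitEthernet0/1
More-specific entries that do NOT match:
  45.184.86.80/29 (45.184.86.80 - 45.184.86.87) does not contain 45.186.86.86
  45.186.86.64/28 (45.186.86.64 - 45.186.86.79) does not contain 45.186.86.86
  45.186.87.64/26 (45.186.87.64 - 45.186.87.127) does not contain 45.186.86.86
  45.186.86.0/26 (45.186.86.0 - 45.186.86.63) does not contain 45.186.86.86
  45.186.68.0/22 (45.186.68.0 - 45.186.71.255) does not contain 45.186.86.86
  45.186.0.0/19 (45.186.0.0 - 45.186.31.255) does not contain 45.186.86.86
Longest matching prefix is /15 -> interface GigabitEthernet0/1.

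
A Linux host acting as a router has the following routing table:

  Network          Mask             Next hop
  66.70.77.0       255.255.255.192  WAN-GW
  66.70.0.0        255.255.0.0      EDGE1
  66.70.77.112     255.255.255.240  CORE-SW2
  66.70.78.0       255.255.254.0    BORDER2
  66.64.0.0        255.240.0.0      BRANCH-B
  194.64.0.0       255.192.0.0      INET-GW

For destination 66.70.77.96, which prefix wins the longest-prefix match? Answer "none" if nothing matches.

Entries matching 66.70.77.96:
  66.64.0.0/12 (66.64.0.0 - 66.79.255.255)
  66.70.0.0/16 (66.70.0.0 - 66.70.255.255)
Most specific is 66.70.0.0/16.

66.70.0.0/16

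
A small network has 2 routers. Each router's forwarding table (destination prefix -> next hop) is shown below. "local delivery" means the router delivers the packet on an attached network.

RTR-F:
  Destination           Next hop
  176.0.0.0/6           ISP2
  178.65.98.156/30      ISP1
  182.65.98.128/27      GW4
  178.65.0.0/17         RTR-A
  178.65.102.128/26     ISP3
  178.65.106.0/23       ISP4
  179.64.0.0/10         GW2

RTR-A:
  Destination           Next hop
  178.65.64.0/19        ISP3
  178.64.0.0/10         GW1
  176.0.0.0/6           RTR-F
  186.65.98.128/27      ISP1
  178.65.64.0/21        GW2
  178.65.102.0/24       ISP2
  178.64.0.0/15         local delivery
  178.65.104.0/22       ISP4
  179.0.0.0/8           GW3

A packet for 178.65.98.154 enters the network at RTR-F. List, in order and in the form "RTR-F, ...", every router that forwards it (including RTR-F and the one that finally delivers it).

RTR-F, RTR-A

At RTR-F: longest match for 178.65.98.154 is 178.65.0.0/17 -> RTR-A
At RTR-A: longest match for 178.65.98.154 is 178.64.0.0/15 -> local delivery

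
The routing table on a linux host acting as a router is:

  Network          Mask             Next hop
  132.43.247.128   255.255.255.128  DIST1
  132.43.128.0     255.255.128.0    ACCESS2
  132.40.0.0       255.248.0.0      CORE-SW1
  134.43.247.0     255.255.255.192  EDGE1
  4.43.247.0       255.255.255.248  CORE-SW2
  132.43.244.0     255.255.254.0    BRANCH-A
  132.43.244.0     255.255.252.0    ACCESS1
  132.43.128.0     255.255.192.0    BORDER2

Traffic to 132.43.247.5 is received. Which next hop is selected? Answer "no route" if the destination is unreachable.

ACCESS1

Routes whose prefix contains 132.43.247.5:
  132.40.0.0/13 (132.40.0.0 - 132.47.255.255) -> CORE-SW1
  132.43.128.0/17 (132.43.128.0 - 132.43.255.255) -> ACCESS2
  132.43.244.0/22 (132.43.244.0 - 132.43.247.255) -> ACCESS1
More-specific entries that do NOT match:
  4.43.247.0/29 (4.43.247.0 - 4.43.247.7) does not contain 132.43.247.5
  134.43.247.0/26 (134.43.247.0 - 134.43.247.63) does not contain 132.43.247.5
  132.43.247.128/25 (132.43.247.128 - 132.43.247.255) does not contain 132.43.247.5
  132.43.244.0/23 (132.43.244.0 - 132.43.245.255) does not contain 132.43.247.5
Longest matching prefix is /22 -> next hop ACCESS1.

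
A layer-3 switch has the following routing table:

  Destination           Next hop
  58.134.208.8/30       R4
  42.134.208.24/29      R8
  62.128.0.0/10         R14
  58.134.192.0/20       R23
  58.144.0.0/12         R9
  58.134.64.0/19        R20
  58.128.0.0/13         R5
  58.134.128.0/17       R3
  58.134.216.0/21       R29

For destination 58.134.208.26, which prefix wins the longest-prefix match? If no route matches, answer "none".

Entries matching 58.134.208.26:
  58.128.0.0/13 (58.128.0.0 - 58.135.255.255)
  58.134.128.0/17 (58.134.128.0 - 58.134.255.255)
Most specific is 58.134.128.0/17.

58.134.128.0/17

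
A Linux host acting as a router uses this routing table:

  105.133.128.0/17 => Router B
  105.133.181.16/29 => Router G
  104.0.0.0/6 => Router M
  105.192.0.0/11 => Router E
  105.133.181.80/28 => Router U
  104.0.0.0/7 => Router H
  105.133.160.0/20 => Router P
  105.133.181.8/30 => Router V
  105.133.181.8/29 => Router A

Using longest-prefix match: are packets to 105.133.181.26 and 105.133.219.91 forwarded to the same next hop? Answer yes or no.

105.133.181.26: longest match 105.133.128.0/17 -> Router B
105.133.219.91: longest match 105.133.128.0/17 -> Router B

yes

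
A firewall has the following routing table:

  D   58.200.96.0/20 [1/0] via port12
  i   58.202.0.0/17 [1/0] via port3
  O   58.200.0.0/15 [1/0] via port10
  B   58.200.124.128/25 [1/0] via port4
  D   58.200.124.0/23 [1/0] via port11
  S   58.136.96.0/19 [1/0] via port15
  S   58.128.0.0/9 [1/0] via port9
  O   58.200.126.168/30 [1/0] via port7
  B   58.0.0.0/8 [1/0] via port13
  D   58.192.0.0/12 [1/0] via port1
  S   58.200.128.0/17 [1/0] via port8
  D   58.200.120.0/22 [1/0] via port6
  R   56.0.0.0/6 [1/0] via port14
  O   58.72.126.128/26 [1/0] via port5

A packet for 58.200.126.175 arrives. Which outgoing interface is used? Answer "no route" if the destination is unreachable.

port10

Routes whose prefix contains 58.200.126.175:
  56.0.0.0/6 (56.0.0.0 - 59.255.255.255) -> port14
  58.0.0.0/8 (58.0.0.0 - 58.255.255.255) -> port13
  58.128.0.0/9 (58.128.0.0 - 58.255.255.255) -> port9
  58.192.0.0/12 (58.192.0.0 - 58.207.255.255) -> port1
  58.200.0.0/15 (58.200.0.0 - 58.201.255.255) -> port10
More-specific entries that do NOT match:
  58.200.126.168/30 (58.200.126.168 - 58.200.126.171) does not contain 58.200.126.175
  58.72.126.128/26 (58.72.126.128 - 58.72.126.191) does not contain 58.200.126.175
  58.200.124.128/25 (58.200.124.128 - 58.200.124.255) does not contain 58.200.126.175
  58.200.124.0/23 (58.200.124.0 - 58.200.125.255) does not contain 58.200.126.175
  58.200.120.0/22 (58.200.120.0 - 58.200.123.255) does not contain 58.200.126.175
  58.200.96.0/20 (58.200.96.0 - 58.200.111.255) does not contain 58.200.126.175
  58.136.96.0/19 (58.136.96.0 - 58.136.127.255) does not contain 58.200.126.175
  58.202.0.0/17 (58.202.0.0 - 58.202.127.255) does not contain 58.200.126.175
  58.200.128.0/17 (58.200.128.0 - 58.200.255.255) does not contain 58.200.126.175
Longest matching prefix is /15 -> interface port10.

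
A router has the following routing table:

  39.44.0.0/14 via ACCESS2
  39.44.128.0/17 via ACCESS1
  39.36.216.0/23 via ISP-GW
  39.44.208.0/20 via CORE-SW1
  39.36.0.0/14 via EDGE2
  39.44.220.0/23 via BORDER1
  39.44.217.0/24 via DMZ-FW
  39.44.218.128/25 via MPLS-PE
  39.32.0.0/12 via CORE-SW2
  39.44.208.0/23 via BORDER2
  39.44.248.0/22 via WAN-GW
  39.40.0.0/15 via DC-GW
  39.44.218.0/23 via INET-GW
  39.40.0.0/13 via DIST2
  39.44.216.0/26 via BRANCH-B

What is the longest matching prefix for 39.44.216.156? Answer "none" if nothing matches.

39.44.208.0/20

Entries matching 39.44.216.156:
  39.32.0.0/12 (39.32.0.0 - 39.47.255.255)
  39.40.0.0/13 (39.40.0.0 - 39.47.255.255)
  39.44.0.0/14 (39.44.0.0 - 39.47.255.255)
  39.44.128.0/17 (39.44.128.0 - 39.44.255.255)
  39.44.208.0/20 (39.44.208.0 - 39.44.223.255)
Most specific is 39.44.208.0/20.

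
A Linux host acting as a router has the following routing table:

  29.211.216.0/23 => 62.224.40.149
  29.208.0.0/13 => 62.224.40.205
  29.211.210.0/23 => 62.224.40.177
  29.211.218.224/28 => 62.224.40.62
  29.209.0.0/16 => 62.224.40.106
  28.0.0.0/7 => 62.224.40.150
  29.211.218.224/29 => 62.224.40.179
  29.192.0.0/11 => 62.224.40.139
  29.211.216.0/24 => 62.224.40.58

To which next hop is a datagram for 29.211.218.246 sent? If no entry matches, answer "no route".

Routes whose prefix contains 29.211.218.246:
  28.0.0.0/7 (28.0.0.0 - 29.255.255.255) -> 62.224.40.150
  29.192.0.0/11 (29.192.0.0 - 29.223.255.255) -> 62.224.40.139
  29.208.0.0/13 (29.208.0.0 - 29.215.255.255) -> 62.224.40.205
More-specific entries that do NOT match:
  29.211.218.224/29 (29.211.218.224 - 29.211.218.231) does not contain 29.211.218.246
  29.211.218.224/28 (29.211.218.224 - 29.211.218.239) does not contain 29.211.218.246
  29.211.216.0/24 (29.211.216.0 - 29.211.216.255) does not contain 29.211.218.246
  29.211.216.0/23 (29.211.216.0 - 29.211.217.255) does not contain 29.211.218.246
  29.211.210.0/23 (29.211.210.0 - 29.211.211.255) does not contain 29.211.218.246
  29.209.0.0/16 (29.209.0.0 - 29.209.255.255) does not contain 29.211.218.246
Longest matching prefix is /13 -> next hop 62.224.40.205.

62.224.40.205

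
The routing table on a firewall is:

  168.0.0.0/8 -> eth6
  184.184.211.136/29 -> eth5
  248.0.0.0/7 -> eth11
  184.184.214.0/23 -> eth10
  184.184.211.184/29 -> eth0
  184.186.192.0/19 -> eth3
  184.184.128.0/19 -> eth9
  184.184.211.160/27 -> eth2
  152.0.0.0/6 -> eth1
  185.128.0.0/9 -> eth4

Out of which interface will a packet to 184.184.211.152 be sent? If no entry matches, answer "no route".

No entry's prefix contains 184.184.211.152; there is no default route.

no route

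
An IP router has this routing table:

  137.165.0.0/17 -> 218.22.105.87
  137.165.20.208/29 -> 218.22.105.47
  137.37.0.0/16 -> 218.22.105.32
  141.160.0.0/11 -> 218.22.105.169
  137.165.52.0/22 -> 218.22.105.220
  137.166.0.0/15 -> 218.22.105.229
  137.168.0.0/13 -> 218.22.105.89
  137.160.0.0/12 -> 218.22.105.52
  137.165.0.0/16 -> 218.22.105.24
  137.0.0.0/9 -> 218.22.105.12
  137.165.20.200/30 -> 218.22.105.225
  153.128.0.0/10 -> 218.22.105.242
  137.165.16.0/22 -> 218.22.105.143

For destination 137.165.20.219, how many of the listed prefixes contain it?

3

Prefixes containing 137.165.20.219:
  137.160.0.0/12 (137.160.0.0 - 137.175.255.255)
  137.165.0.0/16 (137.165.0.0 - 137.165.255.255)
  137.165.0.0/17 (137.165.0.0 - 137.165.127.255)
Total matching entries: 3.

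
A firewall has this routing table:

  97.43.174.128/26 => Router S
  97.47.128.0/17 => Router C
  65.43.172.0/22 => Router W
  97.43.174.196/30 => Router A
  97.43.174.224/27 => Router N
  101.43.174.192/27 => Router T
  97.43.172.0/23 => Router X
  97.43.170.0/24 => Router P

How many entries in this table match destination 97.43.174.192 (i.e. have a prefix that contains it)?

No listed prefix contains 97.43.174.192.
Total matching entries: 0.

0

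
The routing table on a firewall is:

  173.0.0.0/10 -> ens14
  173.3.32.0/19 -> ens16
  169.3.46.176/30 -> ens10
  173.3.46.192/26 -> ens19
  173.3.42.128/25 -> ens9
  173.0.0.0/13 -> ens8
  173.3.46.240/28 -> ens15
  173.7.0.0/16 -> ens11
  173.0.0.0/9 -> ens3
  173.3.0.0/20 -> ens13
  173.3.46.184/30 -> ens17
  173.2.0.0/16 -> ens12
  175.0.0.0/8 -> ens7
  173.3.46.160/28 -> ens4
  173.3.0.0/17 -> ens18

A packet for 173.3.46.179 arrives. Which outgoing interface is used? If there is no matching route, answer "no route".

Routes whose prefix contains 173.3.46.179:
  173.0.0.0/9 (173.0.0.0 - 173.127.255.255) -> ens3
  173.0.0.0/10 (173.0.0.0 - 173.63.255.255) -> ens14
  173.0.0.0/13 (173.0.0.0 - 173.7.255.255) -> ens8
  173.3.0.0/17 (173.3.0.0 - 173.3.127.255) -> ens18
  173.3.32.0/19 (173.3.32.0 - 173.3.63.255) -> ens16
More-specific entries that do NOT match:
  169.3.46.176/30 (169.3.46.176 - 169.3.46.179) does not contain 173.3.46.179
  173.3.46.184/30 (173.3.46.184 - 173.3.46.187) does not contain 173.3.46.179
  173.3.46.240/28 (173.3.46.240 - 173.3.46.255) does not contain 173.3.46.179
  173.3.46.160/28 (173.3.46.160 - 173.3.46.175) does not contain 173.3.46.179
  173.3.46.192/26 (173.3.46.192 - 173.3.46.255) does not contain 173.3.46.179
  173.3.42.128/25 (173.3.42.128 - 173.3.42.255) does not contain 173.3.46.179
  173.3.0.0/20 (173.3.0.0 - 173.3.15.255) does not contain 173.3.46.179
Longest matching prefix is /19 -> interface ens16.

ens16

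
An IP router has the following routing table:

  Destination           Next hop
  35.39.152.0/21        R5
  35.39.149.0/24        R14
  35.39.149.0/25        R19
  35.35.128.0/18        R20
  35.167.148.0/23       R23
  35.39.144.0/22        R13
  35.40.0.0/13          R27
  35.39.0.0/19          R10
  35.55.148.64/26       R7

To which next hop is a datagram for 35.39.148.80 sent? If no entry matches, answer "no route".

no route

No entry's prefix contains 35.39.148.80; there is no default route.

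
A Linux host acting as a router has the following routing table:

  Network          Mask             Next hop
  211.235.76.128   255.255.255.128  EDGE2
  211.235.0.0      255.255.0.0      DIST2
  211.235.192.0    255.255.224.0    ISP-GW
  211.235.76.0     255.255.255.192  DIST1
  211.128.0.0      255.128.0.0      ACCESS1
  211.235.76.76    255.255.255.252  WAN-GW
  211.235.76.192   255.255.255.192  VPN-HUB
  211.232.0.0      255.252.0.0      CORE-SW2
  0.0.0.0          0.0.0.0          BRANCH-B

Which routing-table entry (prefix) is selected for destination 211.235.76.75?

211.235.0.0/16

Entries matching 211.235.76.75:
  0.0.0.0/0 (default, matches everything)
  211.128.0.0/9 (211.128.0.0 - 211.255.255.255)
  211.232.0.0/14 (211.232.0.0 - 211.235.255.255)
  211.235.0.0/16 (211.235.0.0 - 211.235.255.255)
Most specific is 211.235.0.0/16.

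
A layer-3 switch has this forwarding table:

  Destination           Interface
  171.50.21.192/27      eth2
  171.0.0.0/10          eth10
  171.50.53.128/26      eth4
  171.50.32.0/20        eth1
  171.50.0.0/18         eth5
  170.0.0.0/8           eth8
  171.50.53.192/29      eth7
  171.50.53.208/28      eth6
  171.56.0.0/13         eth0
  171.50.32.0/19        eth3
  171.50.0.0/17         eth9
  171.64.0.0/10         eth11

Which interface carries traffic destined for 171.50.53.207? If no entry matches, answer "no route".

Routes whose prefix contains 171.50.53.207:
  171.0.0.0/10 (171.0.0.0 - 171.63.255.255) -> eth10
  171.50.0.0/17 (171.50.0.0 - 171.50.127.255) -> eth9
  171.50.0.0/18 (171.50.0.0 - 171.50.63.255) -> eth5
  171.50.32.0/19 (171.50.32.0 - 171.50.63.255) -> eth3
More-specific entries that do NOT match:
  171.50.53.192/29 (171.50.53.192 - 171.50.53.199) does not contain 171.50.53.207
  171.50.53.208/28 (171.50.53.208 - 171.50.53.223) does not contain 171.50.53.207
  171.50.21.192/27 (171.50.21.192 - 171.50.21.223) does not contain 171.50.53.207
  171.50.53.128/26 (171.50.53.128 - 171.50.53.191) does not contain 171.50.53.207
  171.50.32.0/20 (171.50.32.0 - 171.50.47.255) does not contain 171.50.53.207
Longest matching prefix is /19 -> interface eth3.

eth3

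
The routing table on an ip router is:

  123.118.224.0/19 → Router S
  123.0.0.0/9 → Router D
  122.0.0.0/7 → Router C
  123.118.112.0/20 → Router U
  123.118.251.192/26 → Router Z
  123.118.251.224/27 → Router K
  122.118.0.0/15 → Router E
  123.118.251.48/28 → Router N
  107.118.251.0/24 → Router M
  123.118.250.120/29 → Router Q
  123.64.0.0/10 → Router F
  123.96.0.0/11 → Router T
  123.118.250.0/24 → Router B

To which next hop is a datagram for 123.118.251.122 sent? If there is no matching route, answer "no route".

Routes whose prefix contains 123.118.251.122:
  122.0.0.0/7 (122.0.0.0 - 123.255.255.255) -> Router C
  123.0.0.0/9 (123.0.0.0 - 123.127.255.255) -> Router D
  123.64.0.0/10 (123.64.0.0 - 123.127.255.255) -> Router F
  123.96.0.0/11 (123.96.0.0 - 123.127.255.255) -> Router T
  123.118.224.0/19 (123.118.224.0 - 123.118.255.255) -> Router S
More-specific entries that do NOT match:
  123.118.250.120/29 (123.118.250.120 - 123.118.250.127) does not contain 123.118.251.122
  123.118.251.48/28 (123.118.251.48 - 123.118.251.63) does not contain 123.118.251.122
  123.118.251.224/27 (123.118.251.224 - 123.118.251.255) does not contain 123.118.251.122
  123.118.251.192/26 (123.118.251.192 - 123.118.251.255) does not contain 123.118.251.122
  107.118.251.0/24 (107.118.251.0 - 107.118.251.255) does not contain 123.118.251.122
  123.118.250.0/24 (123.118.250.0 - 123.118.250.255) does not contain 123.118.251.122
  123.118.112.0/20 (123.118.112.0 - 123.118.127.255) does not contain 123.118.251.122
Longest matching prefix is /19 -> next hop Router S.

Router S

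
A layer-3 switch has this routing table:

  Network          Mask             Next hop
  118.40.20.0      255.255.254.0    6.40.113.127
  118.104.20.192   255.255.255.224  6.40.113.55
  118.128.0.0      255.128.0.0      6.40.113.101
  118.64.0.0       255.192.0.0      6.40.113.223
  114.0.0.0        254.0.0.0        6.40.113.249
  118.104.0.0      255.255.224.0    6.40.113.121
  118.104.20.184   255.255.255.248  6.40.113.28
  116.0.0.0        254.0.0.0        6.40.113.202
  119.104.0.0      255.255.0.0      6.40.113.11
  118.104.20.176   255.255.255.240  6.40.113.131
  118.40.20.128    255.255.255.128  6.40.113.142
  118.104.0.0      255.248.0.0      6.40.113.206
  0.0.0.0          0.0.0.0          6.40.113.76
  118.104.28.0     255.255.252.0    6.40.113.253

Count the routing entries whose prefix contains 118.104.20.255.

Prefixes containing 118.104.20.255:
  0.0.0.0/0 (default, matches everything)
  118.64.0.0/10 (118.64.0.0 - 118.127.255.255)
  118.104.0.0/13 (118.104.0.0 - 118.111.255.255)
  118.104.0.0/19 (118.104.0.0 - 118.104.31.255)
Total matching entries: 4.

4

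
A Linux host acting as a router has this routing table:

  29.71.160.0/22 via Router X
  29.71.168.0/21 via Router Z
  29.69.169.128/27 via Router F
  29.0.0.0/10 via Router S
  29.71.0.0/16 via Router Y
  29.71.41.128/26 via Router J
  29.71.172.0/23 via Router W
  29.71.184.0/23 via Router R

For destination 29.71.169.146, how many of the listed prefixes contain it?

2

Prefixes containing 29.71.169.146:
  29.71.0.0/16 (29.71.0.0 - 29.71.255.255)
  29.71.168.0/21 (29.71.168.0 - 29.71.175.255)
Total matching entries: 2.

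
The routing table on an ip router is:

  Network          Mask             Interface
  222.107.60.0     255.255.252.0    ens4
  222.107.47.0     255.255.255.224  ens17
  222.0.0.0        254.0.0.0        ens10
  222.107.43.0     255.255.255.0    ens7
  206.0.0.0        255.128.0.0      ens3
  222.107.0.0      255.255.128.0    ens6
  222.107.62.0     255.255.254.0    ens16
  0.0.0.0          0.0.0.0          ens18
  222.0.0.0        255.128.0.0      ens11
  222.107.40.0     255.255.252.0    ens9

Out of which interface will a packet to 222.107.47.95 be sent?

Routes whose prefix contains 222.107.47.95:
  0.0.0.0/0 (default, matches everything) -> ens18
  222.0.0.0/7 (222.0.0.0 - 223.255.255.255) -> ens10
  222.0.0.0/9 (222.0.0.0 - 222.127.255.255) -> ens11
  222.107.0.0/17 (222.107.0.0 - 222.107.127.255) -> ens6
More-specific entries that do NOT match:
  222.107.47.0/27 (222.107.47.0 - 222.107.47.31) does not contain 222.107.47.95
  222.107.43.0/24 (222.107.43.0 - 222.107.43.255) does not contain 222.107.47.95
  222.107.62.0/23 (222.107.62.0 - 222.107.63.255) does not contain 222.107.47.95
  222.107.60.0/22 (222.107.60.0 - 222.107.63.255) does not contain 222.107.47.95
  222.107.40.0/22 (222.107.40.0 - 222.107.43.255) does not contain 222.107.47.95
Longest matching prefix is /17 -> interface ens6.

ens6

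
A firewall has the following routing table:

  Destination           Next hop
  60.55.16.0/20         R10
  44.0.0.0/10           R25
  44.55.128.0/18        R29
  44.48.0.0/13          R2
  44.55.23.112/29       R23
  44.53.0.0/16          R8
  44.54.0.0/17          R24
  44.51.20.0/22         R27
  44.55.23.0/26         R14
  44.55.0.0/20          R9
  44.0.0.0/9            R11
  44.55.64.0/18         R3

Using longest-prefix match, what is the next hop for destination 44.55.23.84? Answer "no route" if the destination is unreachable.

R2

Routes whose prefix contains 44.55.23.84:
  44.0.0.0/9 (44.0.0.0 - 44.127.255.255) -> R11
  44.0.0.0/10 (44.0.0.0 - 44.63.255.255) -> R25
  44.48.0.0/13 (44.48.0.0 - 44.55.255.255) -> R2
More-specific entries that do NOT match:
  44.55.23.112/29 (44.55.23.112 - 44.55.23.119) does not contain 44.55.23.84
  44.55.23.0/26 (44.55.23.0 - 44.55.23.63) does not contain 44.55.23.84
  44.51.20.0/22 (44.51.20.0 - 44.51.23.255) does not contain 44.55.23.84
  60.55.16.0/20 (60.55.16.0 - 60.55.31.255) does not contain 44.55.23.84
  44.55.0.0/20 (44.55.0.0 - 44.55.15.255) does not contain 44.55.23.84
  44.55.128.0/18 (44.55.128.0 - 44.55.191.255) does not contain 44.55.23.84
  44.55.64.0/18 (44.55.64.0 - 44.55.127.255) does not contain 44.55.23.84
  44.54.0.0/17 (44.54.0.0 - 44.54.127.255) does not contain 44.55.23.84
  44.53.0.0/16 (44.53.0.0 - 44.53.255.255) does not contain 44.55.23.84
Longest matching prefix is /13 -> next hop R2.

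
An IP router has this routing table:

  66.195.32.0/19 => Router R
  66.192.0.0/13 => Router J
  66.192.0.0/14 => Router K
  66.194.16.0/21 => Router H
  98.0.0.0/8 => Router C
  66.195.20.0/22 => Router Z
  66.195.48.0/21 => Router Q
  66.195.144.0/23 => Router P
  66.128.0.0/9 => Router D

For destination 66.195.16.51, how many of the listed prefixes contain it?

3

Prefixes containing 66.195.16.51:
  66.128.0.0/9 (66.128.0.0 - 66.255.255.255)
  66.192.0.0/13 (66.192.0.0 - 66.199.255.255)
  66.192.0.0/14 (66.192.0.0 - 66.195.255.255)
Total matching entries: 3.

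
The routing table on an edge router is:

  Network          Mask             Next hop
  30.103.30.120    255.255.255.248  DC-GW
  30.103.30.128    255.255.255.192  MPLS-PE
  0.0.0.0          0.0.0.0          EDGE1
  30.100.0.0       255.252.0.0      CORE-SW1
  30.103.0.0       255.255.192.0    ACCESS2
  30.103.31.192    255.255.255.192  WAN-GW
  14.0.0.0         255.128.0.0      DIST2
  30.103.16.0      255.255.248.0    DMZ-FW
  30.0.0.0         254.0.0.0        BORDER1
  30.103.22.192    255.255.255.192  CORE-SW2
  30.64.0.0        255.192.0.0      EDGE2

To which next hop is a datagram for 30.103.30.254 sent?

ACCESS2

Routes whose prefix contains 30.103.30.254:
  0.0.0.0/0 (default, matches everything) -> EDGE1
  30.0.0.0/7 (30.0.0.0 - 31.255.255.255) -> BORDER1
  30.64.0.0/10 (30.64.0.0 - 30.127.255.255) -> EDGE2
  30.100.0.0/14 (30.100.0.0 - 30.103.255.255) -> CORE-SW1
  30.103.0.0/18 (30.103.0.0 - 30.103.63.255) -> ACCESS2
More-specific entries that do NOT match:
  30.103.30.120/29 (30.103.30.120 - 30.103.30.127) does not contain 30.103.30.254
  30.103.30.128/26 (30.103.30.128 - 30.103.30.191) does not contain 30.103.30.254
  30.103.31.192/26 (30.103.31.192 - 30.103.31.255) does not contain 30.103.30.254
  30.103.22.192/26 (30.103.22.192 - 30.103.22.255) does not contain 30.103.30.254
  30.103.16.0/21 (30.103.16.0 - 30.103.23.255) does not contain 30.103.30.254
Longest matching prefix is /18 -> next hop ACCESS2.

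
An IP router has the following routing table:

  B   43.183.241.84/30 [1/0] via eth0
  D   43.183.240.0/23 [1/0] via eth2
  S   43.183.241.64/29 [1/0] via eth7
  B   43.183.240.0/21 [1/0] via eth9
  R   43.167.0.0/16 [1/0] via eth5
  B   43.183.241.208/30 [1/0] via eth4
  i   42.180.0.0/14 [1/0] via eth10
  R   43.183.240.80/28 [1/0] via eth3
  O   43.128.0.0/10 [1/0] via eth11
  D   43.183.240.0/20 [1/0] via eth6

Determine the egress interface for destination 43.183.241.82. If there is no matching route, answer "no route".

Routes whose prefix contains 43.183.241.82:
  43.128.0.0/10 (43.128.0.0 - 43.191.255.255) -> eth11
  43.183.240.0/20 (43.183.240.0 - 43.183.255.255) -> eth6
  43.183.240.0/21 (43.183.240.0 - 43.183.247.255) -> eth9
  43.183.240.0/23 (43.183.240.0 - 43.183.241.255) -> eth2
More-specific entries that do NOT match:
  43.183.241.84/30 (43.183.241.84 - 43.183.241.87) does not contain 43.183.241.82
  43.183.241.208/30 (43.183.241.208 - 43.183.241.211) does not contain 43.183.241.82
  43.183.241.64/29 (43.183.241.64 - 43.183.241.71) does not contain 43.183.241.82
  43.183.240.80/28 (43.183.240.80 - 43.183.240.95) does not contain 43.183.241.82
Longest matching prefix is /23 -> interface eth2.

eth2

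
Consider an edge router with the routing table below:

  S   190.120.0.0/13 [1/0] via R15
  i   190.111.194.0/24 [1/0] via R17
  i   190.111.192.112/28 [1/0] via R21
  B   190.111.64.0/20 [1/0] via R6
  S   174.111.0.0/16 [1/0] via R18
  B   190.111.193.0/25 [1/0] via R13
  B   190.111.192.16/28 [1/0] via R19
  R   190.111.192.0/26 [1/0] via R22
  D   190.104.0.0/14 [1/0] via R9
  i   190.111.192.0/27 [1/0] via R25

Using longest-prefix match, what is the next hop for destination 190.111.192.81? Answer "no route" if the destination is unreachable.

No entry's prefix contains 190.111.192.81; there is no default route.

no route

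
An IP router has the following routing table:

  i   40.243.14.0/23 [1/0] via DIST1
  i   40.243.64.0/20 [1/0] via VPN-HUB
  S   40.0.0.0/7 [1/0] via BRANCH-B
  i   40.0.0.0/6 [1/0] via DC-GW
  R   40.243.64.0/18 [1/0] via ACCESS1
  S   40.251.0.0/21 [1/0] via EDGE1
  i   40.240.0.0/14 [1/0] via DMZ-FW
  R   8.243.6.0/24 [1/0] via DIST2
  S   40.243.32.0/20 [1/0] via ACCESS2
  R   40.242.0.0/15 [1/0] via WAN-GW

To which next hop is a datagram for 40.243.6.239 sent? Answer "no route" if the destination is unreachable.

WAN-GW

Routes whose prefix contains 40.243.6.239:
  40.0.0.0/6 (40.0.0.0 - 43.255.255.255) -> DC-GW
  40.0.0.0/7 (40.0.0.0 - 41.255.255.255) -> BRANCH-B
  40.240.0.0/14 (40.240.0.0 - 40.243.255.255) -> DMZ-FW
  40.242.0.0/15 (40.242.0.0 - 40.243.255.255) -> WAN-GW
More-specific entries that do NOT match:
  8.243.6.0/24 (8.243.6.0 - 8.243.6.255) does not contain 40.243.6.239
  40.243.14.0/23 (40.243.14.0 - 40.243.15.255) does not contain 40.243.6.239
  40.251.0.0/21 (40.251.0.0 - 40.251.7.255) does not contain 40.243.6.239
  40.243.64.0/20 (40.243.64.0 - 40.243.79.255) does not contain 40.243.6.239
  40.243.32.0/20 (40.243.32.0 - 40.243.47.255) does not contain 40.243.6.239
  40.243.64.0/18 (40.243.64.0 - 40.243.127.255) does not contain 40.243.6.239
Longest matching prefix is /15 -> next hop WAN-GW.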